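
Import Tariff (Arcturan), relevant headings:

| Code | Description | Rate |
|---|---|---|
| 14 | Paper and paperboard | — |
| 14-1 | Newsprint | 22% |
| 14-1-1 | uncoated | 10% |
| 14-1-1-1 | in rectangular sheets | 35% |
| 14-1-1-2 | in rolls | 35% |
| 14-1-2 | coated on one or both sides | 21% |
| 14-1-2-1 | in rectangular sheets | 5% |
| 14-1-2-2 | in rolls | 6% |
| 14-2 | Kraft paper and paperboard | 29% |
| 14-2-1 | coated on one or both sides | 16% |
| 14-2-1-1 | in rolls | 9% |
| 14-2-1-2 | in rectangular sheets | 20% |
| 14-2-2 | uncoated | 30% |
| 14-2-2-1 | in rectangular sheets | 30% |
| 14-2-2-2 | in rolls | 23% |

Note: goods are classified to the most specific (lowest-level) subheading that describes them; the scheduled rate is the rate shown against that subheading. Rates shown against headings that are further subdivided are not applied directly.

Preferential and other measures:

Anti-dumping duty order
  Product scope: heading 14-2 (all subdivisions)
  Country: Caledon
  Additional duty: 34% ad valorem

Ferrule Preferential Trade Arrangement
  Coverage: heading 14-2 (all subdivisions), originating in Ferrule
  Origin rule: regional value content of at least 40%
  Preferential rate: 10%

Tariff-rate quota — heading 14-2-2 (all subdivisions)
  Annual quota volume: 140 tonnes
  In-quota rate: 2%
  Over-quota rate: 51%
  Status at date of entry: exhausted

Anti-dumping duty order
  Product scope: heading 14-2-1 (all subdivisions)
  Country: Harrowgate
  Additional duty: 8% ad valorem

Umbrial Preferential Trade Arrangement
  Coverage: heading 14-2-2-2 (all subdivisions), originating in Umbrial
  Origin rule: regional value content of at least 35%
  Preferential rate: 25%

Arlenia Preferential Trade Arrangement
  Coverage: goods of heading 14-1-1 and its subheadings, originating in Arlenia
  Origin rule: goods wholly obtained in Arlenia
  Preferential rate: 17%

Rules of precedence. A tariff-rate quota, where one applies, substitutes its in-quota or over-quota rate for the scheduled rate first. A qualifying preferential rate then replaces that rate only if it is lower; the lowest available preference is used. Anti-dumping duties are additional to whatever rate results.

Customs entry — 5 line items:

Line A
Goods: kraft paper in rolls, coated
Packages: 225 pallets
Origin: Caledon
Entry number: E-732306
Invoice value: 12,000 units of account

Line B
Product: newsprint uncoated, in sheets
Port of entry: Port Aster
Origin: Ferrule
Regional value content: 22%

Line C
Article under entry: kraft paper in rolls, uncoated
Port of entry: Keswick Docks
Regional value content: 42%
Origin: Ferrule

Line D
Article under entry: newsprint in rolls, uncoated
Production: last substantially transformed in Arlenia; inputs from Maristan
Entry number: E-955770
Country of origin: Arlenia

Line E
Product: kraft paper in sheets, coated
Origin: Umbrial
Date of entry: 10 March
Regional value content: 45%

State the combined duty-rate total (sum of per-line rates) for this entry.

143%

Line A: kraft paper → 14-2; coated → 14-2-1; in rolls → 14-2-1-1. Scheduled 9%. anti-dumping (Caledon, 14-2): +34%; total 9% + 34% = 43%. → 43%.
Line B: newsprint → 14-1; uncoated → 14-1-1; in sheets → 14-1-1-1. Scheduled 35%. Ferrule agreement on 14-2: 14-1-1-1 not covered. → 35%.
Line C: kraft paper → 14-2; uncoated → 14-2-2; in rolls → 14-2-2-2. Scheduled 23%. quota on 14-2-2 exhausted → over-quota 51%; Ferrule agreement on 14-2: RVC ≥ 40% → 10% available; preferential 10%. → 10%.
Line D: newsprint → 14-1; uncoated → 14-1-1; in rolls → 14-1-1-2. Scheduled 35%. Arlenia agreement on 14-1-1: not wholly obtained. → 35%.
Line E: kraft paper → 14-2; coated → 14-2-1; in sheets → 14-2-1-2. Scheduled 20%. Umbrial agreement on 14-2-2-2: 14-2-1-2 not covered. → 20%.
Sum: 43% + 35% + 10% + 35% + 20% = 143%.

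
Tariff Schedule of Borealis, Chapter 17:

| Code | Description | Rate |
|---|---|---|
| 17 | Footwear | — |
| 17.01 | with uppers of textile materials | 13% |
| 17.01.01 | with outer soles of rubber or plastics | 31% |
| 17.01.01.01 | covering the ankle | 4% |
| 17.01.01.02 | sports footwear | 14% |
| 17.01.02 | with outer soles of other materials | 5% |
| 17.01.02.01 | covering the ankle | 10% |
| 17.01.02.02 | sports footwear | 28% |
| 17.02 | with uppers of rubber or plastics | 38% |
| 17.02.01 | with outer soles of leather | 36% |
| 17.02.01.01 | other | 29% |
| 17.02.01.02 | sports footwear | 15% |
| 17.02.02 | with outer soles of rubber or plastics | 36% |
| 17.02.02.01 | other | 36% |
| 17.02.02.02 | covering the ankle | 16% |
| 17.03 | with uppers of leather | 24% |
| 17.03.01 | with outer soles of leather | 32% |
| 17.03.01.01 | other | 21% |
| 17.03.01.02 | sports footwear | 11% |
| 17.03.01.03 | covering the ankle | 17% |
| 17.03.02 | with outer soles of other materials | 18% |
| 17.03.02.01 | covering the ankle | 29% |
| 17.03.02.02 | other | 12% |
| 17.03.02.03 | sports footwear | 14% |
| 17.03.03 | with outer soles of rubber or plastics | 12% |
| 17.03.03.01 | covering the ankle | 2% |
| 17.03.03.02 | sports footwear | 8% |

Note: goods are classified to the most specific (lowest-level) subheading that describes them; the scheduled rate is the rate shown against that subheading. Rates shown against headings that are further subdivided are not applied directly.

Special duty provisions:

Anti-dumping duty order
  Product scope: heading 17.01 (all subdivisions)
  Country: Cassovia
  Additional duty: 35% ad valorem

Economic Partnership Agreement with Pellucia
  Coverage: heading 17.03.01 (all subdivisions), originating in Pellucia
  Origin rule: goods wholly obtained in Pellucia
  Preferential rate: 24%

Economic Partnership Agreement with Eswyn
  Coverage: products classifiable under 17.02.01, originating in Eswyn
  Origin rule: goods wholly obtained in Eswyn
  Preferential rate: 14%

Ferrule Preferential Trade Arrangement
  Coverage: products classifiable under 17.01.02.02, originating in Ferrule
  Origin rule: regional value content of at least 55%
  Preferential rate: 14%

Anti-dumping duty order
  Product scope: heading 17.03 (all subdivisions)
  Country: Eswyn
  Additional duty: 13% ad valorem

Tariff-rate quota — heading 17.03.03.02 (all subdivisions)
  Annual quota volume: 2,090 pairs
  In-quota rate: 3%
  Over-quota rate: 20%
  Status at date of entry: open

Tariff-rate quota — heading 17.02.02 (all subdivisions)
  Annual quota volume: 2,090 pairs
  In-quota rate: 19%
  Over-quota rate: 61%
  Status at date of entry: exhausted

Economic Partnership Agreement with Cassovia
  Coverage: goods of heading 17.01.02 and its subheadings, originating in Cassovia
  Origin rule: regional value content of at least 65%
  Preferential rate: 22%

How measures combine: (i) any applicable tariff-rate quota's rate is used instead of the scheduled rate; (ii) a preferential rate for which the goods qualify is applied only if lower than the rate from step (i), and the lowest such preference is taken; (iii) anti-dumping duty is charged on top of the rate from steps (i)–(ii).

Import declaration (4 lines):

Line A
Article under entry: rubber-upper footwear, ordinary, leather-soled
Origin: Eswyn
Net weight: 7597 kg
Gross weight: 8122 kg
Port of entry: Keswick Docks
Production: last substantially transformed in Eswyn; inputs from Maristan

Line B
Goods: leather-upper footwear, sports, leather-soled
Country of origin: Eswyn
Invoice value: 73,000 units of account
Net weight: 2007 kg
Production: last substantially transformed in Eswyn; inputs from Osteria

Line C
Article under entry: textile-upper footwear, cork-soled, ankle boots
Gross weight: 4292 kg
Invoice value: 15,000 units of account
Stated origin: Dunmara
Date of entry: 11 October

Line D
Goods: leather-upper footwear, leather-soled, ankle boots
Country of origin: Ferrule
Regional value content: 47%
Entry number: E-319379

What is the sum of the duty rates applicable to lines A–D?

Line A: rubber-upper → 17.02; leather-soled → 17.02.01; ordinary → 17.02.01.01. Scheduled 29%. Eswyn agreement on 17.02.01: not wholly obtained. → 29%.
Line B: leather-upper → 17.03; leather-soled → 17.03.01; sports → 17.03.01.02. Scheduled 11%. Eswyn agreement on 17.02.01: 17.03.01.02 not covered; anti-dumping (Eswyn, 17.03): +13%; total 11% + 13% = 24%. → 24%.
Line C: textile-upper → 17.01; cork-soled → 17.01.02; ankle boots → 17.01.02.01. Scheduled 10%. No special measure applies. → 10%.
Line D: leather-upper → 17.03; leather-soled → 17.03.01; ankle boots → 17.03.01.03. Scheduled 17%. Ferrule agreement on 17.01.02.02: 17.03.01.03 not covered. → 17%.
Sum: 29% + 24% + 10% + 17% = 80%.

80%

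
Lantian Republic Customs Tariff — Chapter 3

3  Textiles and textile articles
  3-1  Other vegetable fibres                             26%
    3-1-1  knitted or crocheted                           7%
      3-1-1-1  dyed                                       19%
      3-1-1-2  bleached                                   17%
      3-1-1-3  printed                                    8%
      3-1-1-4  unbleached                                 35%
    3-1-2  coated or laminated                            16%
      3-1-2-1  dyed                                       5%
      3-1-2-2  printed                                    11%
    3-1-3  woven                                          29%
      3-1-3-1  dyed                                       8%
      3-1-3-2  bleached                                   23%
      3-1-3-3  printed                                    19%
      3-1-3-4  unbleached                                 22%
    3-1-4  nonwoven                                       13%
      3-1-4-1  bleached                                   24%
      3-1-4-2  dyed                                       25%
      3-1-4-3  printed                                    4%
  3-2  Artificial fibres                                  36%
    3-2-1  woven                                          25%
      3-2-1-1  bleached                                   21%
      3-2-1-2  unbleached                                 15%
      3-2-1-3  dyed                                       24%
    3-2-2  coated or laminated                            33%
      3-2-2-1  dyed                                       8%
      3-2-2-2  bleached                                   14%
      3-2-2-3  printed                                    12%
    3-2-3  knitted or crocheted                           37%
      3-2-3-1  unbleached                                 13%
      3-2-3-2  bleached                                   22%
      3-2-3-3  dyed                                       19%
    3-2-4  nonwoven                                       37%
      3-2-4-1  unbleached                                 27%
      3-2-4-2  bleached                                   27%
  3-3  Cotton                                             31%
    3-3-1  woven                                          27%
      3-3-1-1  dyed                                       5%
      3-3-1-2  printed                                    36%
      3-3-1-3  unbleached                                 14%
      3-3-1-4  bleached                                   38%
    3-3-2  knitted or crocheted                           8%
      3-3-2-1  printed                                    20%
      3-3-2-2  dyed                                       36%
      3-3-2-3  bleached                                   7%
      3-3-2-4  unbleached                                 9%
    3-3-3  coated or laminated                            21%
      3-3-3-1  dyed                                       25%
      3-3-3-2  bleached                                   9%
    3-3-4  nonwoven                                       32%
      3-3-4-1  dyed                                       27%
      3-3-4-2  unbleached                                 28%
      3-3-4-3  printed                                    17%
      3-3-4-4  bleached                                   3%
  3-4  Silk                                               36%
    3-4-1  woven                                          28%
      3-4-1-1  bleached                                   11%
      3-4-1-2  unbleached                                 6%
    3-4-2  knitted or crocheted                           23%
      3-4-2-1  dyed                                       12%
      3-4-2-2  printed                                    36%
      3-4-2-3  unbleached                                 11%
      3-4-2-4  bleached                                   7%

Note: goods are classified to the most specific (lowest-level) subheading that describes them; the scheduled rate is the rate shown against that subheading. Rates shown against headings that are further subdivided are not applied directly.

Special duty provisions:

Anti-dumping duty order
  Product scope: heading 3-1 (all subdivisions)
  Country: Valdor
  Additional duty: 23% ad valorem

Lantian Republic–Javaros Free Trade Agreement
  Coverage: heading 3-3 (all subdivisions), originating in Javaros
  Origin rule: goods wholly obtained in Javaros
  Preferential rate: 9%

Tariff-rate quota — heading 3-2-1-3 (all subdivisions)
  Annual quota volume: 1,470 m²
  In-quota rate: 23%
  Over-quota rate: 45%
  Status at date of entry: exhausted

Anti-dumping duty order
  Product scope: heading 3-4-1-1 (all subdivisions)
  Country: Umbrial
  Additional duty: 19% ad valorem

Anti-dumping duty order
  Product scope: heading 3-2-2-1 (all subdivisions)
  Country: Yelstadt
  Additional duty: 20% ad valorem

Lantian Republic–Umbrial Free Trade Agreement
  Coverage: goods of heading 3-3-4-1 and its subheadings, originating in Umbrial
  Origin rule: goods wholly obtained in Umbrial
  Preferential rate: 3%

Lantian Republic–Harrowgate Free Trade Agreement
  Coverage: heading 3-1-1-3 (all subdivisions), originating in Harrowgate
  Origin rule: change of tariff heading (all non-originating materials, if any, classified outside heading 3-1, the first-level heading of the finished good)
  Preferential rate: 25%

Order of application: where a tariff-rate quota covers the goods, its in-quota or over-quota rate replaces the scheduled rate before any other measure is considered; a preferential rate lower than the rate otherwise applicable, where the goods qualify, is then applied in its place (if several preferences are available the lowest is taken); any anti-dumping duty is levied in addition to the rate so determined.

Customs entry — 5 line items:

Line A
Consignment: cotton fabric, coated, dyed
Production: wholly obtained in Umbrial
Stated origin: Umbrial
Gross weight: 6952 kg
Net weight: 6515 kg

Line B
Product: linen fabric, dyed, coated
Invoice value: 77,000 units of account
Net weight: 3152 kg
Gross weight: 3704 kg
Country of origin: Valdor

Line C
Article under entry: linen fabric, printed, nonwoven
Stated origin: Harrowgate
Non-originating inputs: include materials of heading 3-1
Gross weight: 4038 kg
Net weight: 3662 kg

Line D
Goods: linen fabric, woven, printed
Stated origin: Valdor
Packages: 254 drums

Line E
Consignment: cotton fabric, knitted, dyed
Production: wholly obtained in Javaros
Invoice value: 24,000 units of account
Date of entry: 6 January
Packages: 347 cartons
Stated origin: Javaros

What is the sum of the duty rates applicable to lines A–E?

108%

Line A: cotton → 3-3; coated → 3-3-3; dyed → 3-3-3-1. Scheduled 25%. Umbrial agreement on 3-3-4-1: 3-3-3-1 not covered. → 25%.
Line B: linen → 3-1; coated → 3-1-2; dyed → 3-1-2-1. Scheduled 5%. anti-dumping (Valdor, 3-1): +23%; total 5% + 23% = 28%. → 28%.
Line C: linen → 3-1; nonwoven → 3-1-4; printed → 3-1-4-3. Scheduled 4%. Harrowgate agreement on 3-1-1-3: 3-1-4-3 not covered. → 4%.
Line D: linen → 3-1; woven → 3-1-3; printed → 3-1-3-3. Scheduled 19%. anti-dumping (Valdor, 3-1): +23%; total 19% + 23% = 42%. → 42%.
Line E: cotton → 3-3; knitted → 3-3-2; dyed → 3-3-2-2. Scheduled 36%. Javaros agreement on 3-3: wholly obtained → 9% available; preferential 9%. → 9%.
Sum: 25% + 28% + 4% + 42% + 9% = 108%.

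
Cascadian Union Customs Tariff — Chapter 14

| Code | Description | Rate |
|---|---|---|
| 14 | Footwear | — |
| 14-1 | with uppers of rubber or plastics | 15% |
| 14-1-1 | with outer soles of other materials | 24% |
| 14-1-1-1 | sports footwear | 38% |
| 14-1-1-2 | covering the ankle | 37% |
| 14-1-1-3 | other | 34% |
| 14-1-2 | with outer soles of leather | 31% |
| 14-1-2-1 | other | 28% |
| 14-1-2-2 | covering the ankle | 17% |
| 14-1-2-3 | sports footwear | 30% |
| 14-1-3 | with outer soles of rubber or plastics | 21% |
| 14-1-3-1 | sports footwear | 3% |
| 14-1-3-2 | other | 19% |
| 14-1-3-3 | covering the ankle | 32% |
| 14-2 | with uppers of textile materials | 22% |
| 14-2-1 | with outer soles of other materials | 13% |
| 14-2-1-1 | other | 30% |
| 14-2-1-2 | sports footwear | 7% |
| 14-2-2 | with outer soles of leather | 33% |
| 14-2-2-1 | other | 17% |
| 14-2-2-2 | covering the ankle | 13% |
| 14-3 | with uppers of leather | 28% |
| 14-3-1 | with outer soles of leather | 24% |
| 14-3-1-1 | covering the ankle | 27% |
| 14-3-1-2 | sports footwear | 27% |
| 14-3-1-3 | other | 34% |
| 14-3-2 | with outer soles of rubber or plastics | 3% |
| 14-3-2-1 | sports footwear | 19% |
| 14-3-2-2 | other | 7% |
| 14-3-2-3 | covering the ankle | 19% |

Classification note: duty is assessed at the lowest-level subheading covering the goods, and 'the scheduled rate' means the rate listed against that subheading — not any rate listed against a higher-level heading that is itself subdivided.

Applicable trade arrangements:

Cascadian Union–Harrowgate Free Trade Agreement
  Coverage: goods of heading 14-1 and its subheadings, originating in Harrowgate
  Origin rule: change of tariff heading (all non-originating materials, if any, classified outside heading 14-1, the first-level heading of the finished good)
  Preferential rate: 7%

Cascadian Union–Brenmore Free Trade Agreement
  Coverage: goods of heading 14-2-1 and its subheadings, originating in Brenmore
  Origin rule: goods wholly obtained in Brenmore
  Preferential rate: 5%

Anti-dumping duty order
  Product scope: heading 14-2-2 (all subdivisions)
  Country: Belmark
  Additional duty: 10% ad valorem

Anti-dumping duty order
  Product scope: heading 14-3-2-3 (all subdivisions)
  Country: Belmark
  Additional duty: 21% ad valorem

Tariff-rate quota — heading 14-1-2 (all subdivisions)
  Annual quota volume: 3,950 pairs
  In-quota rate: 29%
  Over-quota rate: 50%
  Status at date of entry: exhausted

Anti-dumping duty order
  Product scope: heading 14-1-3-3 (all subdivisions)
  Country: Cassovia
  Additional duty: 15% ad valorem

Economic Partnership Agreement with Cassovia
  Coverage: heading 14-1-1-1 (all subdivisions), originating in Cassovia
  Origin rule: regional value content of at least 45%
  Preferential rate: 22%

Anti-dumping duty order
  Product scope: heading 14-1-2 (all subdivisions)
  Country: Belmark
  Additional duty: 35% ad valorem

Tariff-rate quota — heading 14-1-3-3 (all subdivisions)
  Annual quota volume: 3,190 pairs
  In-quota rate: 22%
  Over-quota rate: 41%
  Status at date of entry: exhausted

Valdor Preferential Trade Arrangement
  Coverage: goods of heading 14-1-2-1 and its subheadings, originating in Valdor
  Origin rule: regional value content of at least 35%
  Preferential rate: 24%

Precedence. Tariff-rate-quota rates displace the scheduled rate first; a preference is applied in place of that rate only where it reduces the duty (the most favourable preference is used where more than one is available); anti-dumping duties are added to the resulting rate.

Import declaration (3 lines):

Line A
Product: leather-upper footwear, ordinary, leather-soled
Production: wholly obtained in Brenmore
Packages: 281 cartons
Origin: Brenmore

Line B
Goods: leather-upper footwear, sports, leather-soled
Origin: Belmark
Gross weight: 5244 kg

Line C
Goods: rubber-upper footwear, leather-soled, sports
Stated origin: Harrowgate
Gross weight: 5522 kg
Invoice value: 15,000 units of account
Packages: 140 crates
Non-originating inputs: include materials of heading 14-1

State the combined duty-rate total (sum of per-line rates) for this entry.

111%

Line A: leather-upper → 14-3; leather-soled → 14-3-1; ordinary → 14-3-1-3. Scheduled 34%. Brenmore agreement on 14-2-1: 14-3-1-3 not covered. → 34%.
Line B: leather-upper → 14-3; leather-soled → 14-3-1; sports → 14-3-1-2. Scheduled 27%. No special measure applies. → 27%.
Line C: rubber-upper → 14-1; leather-soled → 14-1-2; sports → 14-1-2-3. Scheduled 30%. quota on 14-1-2 exhausted → over-quota 50%; Harrowgate agreement on 14-1: CTH not met. → 50%.
Sum: 34% + 27% + 50% = 111%.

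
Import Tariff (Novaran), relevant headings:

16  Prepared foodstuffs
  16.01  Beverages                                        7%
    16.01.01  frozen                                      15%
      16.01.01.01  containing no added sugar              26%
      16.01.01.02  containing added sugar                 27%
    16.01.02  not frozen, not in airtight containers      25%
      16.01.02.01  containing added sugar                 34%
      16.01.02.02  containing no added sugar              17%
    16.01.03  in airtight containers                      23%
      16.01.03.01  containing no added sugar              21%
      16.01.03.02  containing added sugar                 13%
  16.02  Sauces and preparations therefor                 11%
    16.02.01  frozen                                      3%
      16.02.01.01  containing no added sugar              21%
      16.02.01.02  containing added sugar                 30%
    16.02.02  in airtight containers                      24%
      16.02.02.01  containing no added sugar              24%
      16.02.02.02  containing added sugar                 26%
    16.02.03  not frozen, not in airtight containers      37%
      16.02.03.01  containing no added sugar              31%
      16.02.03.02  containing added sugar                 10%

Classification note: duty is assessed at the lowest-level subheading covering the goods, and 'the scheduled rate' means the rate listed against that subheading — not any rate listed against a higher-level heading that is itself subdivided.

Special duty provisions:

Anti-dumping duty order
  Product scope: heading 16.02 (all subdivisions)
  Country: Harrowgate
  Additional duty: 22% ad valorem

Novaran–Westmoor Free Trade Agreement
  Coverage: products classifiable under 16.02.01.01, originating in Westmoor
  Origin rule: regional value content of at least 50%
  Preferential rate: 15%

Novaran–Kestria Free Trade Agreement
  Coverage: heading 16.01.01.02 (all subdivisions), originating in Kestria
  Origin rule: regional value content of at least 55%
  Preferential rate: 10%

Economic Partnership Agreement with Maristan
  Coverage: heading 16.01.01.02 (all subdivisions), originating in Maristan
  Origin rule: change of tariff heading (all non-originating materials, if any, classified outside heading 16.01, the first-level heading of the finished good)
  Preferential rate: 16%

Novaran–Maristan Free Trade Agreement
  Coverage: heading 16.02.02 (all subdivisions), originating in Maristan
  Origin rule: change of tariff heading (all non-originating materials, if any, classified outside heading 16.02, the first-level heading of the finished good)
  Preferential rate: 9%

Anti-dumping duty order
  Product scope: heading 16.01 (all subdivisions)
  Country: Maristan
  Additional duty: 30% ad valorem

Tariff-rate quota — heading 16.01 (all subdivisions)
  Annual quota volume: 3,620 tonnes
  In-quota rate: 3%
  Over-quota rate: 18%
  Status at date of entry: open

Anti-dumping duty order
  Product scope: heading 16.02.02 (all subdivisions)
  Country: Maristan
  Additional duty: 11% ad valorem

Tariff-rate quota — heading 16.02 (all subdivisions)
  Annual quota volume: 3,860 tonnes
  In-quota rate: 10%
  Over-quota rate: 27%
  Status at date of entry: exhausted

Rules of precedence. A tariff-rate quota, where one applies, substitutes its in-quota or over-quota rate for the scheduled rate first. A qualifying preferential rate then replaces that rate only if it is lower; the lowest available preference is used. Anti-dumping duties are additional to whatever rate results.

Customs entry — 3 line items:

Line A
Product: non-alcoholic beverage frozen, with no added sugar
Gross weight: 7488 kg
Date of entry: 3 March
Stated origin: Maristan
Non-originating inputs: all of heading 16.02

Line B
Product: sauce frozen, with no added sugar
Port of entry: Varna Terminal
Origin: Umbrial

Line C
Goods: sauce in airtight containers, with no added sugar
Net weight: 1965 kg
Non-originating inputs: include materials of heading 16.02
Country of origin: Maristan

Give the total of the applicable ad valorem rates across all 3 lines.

98%

Line A: non-alcoholic beverage → 16.01; frozen → 16.01.01; with no added sugar → 16.01.01.01. Scheduled 26%. quota on 16.01 open → in-quota 3%; Maristan agreement on 16.01.01.02: 16.01.01.01 not covered; Maristan agreement on 16.02.02: 16.01.01.01 not covered; anti-dumping (Maristan, 16.01): +30%; total 3% + 30% = 33%. → 33%.
Line B: sauce → 16.02; frozen → 16.02.01; with no added sugar → 16.02.01.01. Scheduled 21%. quota on 16.02 exhausted → over-quota 27%. → 27%.
Line C: sauce → 16.02; in airtight containers → 16.02.02; with no added sugar → 16.02.02.01. Scheduled 24%. quota on 16.02 exhausted → over-quota 27%; Maristan agreement on 16.01.01.02: 16.02.02.01 not covered; Maristan agreement on 16.02.02: CTH not met; anti-dumping (Maristan, 16.02.02): +11%; total 27% + 11% = 38%. → 38%.
Sum: 33% + 27% + 38% = 98%.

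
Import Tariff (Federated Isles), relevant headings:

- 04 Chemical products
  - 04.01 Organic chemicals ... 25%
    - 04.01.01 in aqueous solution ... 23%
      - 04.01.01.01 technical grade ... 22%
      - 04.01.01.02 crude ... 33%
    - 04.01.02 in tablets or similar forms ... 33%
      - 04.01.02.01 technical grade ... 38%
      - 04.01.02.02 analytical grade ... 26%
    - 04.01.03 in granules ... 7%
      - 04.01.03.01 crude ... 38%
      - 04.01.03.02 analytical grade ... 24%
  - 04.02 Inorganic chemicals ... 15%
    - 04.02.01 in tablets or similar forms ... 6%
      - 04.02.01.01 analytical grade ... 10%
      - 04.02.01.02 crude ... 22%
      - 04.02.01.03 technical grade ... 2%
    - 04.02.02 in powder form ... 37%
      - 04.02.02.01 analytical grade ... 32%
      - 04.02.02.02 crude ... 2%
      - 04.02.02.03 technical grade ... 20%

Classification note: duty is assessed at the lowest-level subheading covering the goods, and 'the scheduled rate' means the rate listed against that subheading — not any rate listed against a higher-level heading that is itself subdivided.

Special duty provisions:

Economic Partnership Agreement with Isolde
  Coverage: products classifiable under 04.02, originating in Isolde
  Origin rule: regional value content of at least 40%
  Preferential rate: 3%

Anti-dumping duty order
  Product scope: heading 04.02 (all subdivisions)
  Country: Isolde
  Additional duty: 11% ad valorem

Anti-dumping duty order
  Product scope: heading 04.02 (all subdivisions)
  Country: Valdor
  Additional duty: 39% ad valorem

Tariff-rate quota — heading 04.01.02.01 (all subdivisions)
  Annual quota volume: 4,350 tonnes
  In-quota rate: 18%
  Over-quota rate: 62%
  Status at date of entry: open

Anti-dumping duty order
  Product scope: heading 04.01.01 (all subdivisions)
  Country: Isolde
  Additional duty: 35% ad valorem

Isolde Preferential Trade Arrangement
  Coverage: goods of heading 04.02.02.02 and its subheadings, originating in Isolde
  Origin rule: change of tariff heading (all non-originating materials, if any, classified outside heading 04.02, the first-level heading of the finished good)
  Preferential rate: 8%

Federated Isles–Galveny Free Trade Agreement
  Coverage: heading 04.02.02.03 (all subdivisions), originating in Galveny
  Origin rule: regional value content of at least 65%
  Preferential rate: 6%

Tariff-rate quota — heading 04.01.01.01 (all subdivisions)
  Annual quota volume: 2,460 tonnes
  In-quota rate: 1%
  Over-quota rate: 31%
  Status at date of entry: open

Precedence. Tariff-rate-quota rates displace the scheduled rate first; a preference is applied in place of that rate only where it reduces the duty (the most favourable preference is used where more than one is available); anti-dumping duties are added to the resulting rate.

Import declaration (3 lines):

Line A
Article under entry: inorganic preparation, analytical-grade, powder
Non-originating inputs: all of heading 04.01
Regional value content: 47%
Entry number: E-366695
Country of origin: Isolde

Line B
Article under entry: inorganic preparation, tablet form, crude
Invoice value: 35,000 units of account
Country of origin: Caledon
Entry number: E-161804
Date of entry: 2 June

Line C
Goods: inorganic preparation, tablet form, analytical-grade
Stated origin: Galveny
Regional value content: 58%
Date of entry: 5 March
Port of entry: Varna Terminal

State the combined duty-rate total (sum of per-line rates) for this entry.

46%

Line A: inorganic → 04.02; powder → 04.02.02; analytical-grade → 04.02.02.01. Scheduled 32%. Isolde agreement on 04.02: RVC ≥ 40% → 3% available; Isolde agreement on 04.02.02.02: 04.02.02.01 not covered; preferential 3%; anti-dumping (Isolde, 04.02): +11%; total 3% + 11% = 14%. → 14%.
Line B: inorganic → 04.02; tablet form → 04.02.01; crude → 04.02.01.02. Scheduled 22%. No special measure applies. → 22%.
Line C: inorganic → 04.02; tablet form → 04.02.01; analytical-grade → 04.02.01.01. Scheduled 10%. Galveny agreement on 04.02.02.03: 04.02.01.01 not covered. → 10%.
Sum: 14% + 22% + 10% = 46%.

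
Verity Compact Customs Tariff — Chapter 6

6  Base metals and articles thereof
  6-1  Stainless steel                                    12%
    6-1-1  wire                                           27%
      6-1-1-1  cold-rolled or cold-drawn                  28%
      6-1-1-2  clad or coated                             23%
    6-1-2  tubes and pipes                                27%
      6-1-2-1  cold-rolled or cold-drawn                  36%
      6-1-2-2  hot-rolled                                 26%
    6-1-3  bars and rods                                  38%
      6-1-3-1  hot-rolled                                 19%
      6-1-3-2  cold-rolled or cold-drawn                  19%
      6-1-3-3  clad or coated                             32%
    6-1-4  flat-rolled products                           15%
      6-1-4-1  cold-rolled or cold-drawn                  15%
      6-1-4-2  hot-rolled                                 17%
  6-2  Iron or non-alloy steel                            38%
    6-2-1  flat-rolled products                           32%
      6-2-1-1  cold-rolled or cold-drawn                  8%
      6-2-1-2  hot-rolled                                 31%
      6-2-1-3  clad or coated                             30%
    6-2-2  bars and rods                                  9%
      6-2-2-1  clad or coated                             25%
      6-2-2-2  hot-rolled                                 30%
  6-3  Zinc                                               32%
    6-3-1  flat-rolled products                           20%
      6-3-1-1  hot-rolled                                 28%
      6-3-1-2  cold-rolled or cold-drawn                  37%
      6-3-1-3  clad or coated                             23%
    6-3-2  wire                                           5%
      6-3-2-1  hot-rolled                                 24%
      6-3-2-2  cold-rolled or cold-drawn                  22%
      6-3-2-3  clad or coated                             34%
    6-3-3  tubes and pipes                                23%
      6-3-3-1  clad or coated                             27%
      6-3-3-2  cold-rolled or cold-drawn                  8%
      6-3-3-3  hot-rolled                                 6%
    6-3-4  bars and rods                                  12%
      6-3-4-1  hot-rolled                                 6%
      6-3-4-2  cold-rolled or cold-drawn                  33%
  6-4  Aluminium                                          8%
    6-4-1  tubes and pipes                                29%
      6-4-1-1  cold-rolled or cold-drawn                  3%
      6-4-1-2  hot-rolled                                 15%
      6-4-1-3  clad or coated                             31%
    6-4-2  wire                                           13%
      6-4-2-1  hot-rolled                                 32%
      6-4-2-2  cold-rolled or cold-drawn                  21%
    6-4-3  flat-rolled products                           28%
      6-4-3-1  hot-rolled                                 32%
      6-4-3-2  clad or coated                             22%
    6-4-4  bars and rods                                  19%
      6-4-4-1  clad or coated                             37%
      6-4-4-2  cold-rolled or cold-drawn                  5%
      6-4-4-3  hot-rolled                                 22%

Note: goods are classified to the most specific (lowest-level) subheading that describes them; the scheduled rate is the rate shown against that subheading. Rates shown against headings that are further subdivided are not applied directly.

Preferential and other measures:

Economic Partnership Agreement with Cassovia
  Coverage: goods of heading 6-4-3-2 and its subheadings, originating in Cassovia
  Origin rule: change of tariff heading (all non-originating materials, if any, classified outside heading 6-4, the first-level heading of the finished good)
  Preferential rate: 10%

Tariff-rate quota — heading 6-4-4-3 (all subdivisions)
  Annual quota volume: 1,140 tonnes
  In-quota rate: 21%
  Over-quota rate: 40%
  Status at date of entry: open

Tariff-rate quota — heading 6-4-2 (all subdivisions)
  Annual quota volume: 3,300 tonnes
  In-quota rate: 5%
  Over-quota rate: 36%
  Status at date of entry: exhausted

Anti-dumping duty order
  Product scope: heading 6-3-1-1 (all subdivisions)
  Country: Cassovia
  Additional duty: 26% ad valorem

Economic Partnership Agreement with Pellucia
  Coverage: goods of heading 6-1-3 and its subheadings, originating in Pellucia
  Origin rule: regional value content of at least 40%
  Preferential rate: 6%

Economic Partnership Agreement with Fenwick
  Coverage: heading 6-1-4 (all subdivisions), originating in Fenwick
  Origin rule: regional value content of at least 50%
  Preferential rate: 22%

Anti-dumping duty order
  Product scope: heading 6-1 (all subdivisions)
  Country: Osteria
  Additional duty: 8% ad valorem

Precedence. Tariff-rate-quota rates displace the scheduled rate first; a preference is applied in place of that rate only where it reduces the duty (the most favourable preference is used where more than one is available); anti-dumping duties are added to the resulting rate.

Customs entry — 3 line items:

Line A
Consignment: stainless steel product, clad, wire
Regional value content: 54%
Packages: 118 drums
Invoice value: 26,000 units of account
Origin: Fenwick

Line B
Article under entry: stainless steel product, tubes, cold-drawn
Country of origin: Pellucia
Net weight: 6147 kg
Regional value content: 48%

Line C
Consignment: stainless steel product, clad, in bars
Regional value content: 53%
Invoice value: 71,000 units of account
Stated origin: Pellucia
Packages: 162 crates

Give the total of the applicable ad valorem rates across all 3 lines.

65%

Line A: stainless steel → 6-1; wire → 6-1-1; clad → 6-1-1-2. Scheduled 23%. Fenwick agreement on 6-1-4: 6-1-1-2 not covered. → 23%.
Line B: stainless steel → 6-1; tubes → 6-1-2; cold-drawn → 6-1-2-1. Scheduled 36%. Pellucia agreement on 6-1-3: 6-1-2-1 not covered. → 36%.
Line C: stainless steel → 6-1; in bars → 6-1-3; clad → 6-1-3-3. Scheduled 32%. Pellucia agreement on 6-1-3: RVC ≥ 40% → 6% available; preferential 6%. → 6%.
Sum: 23% + 36% + 6% = 65%.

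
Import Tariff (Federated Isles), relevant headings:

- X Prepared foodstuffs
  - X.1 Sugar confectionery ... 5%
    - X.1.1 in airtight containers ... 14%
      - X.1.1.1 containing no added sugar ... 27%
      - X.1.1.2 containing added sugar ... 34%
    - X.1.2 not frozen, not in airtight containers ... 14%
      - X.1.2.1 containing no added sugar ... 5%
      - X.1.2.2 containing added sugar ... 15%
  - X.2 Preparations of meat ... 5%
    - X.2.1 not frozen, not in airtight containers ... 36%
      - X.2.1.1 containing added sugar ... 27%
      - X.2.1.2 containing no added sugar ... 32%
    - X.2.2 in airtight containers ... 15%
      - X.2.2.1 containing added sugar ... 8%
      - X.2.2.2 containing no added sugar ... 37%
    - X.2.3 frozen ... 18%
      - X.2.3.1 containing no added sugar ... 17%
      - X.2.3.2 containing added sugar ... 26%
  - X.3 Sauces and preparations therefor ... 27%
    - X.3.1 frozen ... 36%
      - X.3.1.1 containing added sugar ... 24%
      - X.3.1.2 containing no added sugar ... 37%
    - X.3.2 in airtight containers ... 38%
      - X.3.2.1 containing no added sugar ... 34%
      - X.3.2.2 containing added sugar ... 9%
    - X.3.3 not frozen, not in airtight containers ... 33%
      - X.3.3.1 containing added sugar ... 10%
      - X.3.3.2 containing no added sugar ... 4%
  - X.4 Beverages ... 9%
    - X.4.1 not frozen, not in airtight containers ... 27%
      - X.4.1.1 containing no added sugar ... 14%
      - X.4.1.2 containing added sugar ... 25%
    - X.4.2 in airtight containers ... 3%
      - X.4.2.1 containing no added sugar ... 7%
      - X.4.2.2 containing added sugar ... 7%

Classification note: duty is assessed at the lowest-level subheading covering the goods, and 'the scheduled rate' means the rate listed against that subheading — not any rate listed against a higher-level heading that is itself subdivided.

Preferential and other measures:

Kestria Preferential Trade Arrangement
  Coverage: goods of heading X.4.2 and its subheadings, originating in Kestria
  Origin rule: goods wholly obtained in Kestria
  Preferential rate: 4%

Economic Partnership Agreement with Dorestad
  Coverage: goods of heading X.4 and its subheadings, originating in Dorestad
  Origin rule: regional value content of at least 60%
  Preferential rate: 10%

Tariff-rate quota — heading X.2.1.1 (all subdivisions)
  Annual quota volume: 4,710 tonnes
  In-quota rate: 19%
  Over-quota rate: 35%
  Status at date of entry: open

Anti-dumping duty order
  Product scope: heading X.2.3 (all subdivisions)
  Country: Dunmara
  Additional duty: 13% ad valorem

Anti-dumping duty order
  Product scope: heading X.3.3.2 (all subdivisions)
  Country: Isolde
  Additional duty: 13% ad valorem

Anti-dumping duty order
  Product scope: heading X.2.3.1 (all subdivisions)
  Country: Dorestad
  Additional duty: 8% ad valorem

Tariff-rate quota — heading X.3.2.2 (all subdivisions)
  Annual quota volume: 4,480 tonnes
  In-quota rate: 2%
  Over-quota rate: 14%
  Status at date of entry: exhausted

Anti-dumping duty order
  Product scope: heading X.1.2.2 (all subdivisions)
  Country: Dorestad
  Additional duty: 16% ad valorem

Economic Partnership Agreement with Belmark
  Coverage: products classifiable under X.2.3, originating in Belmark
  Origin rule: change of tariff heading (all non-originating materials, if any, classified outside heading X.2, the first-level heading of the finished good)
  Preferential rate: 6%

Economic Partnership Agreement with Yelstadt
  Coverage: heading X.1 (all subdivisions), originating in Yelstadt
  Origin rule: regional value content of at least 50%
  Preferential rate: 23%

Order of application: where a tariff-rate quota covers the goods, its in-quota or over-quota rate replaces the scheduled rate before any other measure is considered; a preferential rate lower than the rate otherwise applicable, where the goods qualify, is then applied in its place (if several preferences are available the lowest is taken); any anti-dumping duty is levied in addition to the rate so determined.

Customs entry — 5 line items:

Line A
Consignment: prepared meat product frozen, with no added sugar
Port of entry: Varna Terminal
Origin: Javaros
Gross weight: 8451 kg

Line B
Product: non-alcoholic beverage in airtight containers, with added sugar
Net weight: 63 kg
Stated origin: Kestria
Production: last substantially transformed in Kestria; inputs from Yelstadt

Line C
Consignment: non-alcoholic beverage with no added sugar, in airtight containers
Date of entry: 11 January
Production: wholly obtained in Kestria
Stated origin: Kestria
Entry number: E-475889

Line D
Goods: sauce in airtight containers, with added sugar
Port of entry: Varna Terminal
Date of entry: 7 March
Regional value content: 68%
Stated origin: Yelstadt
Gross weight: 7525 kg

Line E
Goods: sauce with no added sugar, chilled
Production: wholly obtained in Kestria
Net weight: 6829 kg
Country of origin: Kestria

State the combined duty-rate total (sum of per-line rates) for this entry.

46%

Line A: prepared meat product → X.2; frozen → X.2.3; with no added sugar → X.2.3.1. Scheduled 17%. No special measure applies. → 17%.
Line B: non-alcoholic beverage → X.4; in airtight containers → X.4.2; with added sugar → X.4.2.2. Scheduled 7%. Kestria agreement on X.4.2: not wholly obtained. → 7%.
Line C: non-alcoholic beverage → X.4; in airtight containers → X.4.2; with no added sugar → X.4.2.1. Scheduled 7%. Kestria agreement on X.4.2: wholly obtained → 4% available; preferential 4%. → 4%.
Line D: sauce → X.3; in airtight containers → X.3.2; with added sugar → X.3.2.2. Scheduled 9%. quota on X.3.2.2 exhausted → over-quota 14%; Yelstadt agreement on X.1: X.3.2.2 not covered. → 14%.
Line E: sauce → X.3; chilled → X.3.3; with no added sugar → X.3.3.2. Scheduled 4%. Kestria agreement on X.4.2: X.3.3.2 not covered. → 4%.
Sum: 17% + 7% + 4% + 14% + 4% = 46%.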